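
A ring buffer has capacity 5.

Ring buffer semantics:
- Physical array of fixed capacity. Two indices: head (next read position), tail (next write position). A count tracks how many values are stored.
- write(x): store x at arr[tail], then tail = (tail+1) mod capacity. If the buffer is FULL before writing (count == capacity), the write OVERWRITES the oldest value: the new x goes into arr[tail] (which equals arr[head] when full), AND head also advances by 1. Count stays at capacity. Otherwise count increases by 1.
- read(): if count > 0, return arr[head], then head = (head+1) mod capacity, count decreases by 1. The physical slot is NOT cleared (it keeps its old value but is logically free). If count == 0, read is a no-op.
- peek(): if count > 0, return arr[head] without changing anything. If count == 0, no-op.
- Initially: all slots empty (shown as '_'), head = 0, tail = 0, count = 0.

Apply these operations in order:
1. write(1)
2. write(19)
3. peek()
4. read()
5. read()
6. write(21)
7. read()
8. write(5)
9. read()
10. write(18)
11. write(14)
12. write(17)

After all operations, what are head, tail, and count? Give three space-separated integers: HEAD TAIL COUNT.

Answer: 4 2 3

Derivation:
After op 1 (write(1)): arr=[1 _ _ _ _] head=0 tail=1 count=1
After op 2 (write(19)): arr=[1 19 _ _ _] head=0 tail=2 count=2
After op 3 (peek()): arr=[1 19 _ _ _] head=0 tail=2 count=2
After op 4 (read()): arr=[1 19 _ _ _] head=1 tail=2 count=1
After op 5 (read()): arr=[1 19 _ _ _] head=2 tail=2 count=0
After op 6 (write(21)): arr=[1 19 21 _ _] head=2 tail=3 count=1
After op 7 (read()): arr=[1 19 21 _ _] head=3 tail=3 count=0
After op 8 (write(5)): arr=[1 19 21 5 _] head=3 tail=4 count=1
After op 9 (read()): arr=[1 19 21 5 _] head=4 tail=4 count=0
After op 10 (write(18)): arr=[1 19 21 5 18] head=4 tail=0 count=1
After op 11 (write(14)): arr=[14 19 21 5 18] head=4 tail=1 count=2
After op 12 (write(17)): arr=[14 17 21 5 18] head=4 tail=2 count=3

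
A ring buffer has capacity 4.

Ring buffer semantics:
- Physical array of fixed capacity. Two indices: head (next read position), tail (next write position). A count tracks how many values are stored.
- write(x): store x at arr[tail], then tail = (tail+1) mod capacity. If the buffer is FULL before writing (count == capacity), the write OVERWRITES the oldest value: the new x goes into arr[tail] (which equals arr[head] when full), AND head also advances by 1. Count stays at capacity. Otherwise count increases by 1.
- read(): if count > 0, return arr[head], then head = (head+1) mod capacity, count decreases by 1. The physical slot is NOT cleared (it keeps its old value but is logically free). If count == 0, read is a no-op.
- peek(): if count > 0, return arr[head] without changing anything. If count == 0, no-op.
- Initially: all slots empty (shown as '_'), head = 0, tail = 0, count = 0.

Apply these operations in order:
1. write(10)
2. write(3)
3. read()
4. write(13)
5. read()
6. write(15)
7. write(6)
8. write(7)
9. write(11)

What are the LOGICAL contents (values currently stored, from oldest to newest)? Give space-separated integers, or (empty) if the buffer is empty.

Answer: 15 6 7 11

Derivation:
After op 1 (write(10)): arr=[10 _ _ _] head=0 tail=1 count=1
After op 2 (write(3)): arr=[10 3 _ _] head=0 tail=2 count=2
After op 3 (read()): arr=[10 3 _ _] head=1 tail=2 count=1
After op 4 (write(13)): arr=[10 3 13 _] head=1 tail=3 count=2
After op 5 (read()): arr=[10 3 13 _] head=2 tail=3 count=1
After op 6 (write(15)): arr=[10 3 13 15] head=2 tail=0 count=2
After op 7 (write(6)): arr=[6 3 13 15] head=2 tail=1 count=3
After op 8 (write(7)): arr=[6 7 13 15] head=2 tail=2 count=4
After op 9 (write(11)): arr=[6 7 11 15] head=3 tail=3 count=4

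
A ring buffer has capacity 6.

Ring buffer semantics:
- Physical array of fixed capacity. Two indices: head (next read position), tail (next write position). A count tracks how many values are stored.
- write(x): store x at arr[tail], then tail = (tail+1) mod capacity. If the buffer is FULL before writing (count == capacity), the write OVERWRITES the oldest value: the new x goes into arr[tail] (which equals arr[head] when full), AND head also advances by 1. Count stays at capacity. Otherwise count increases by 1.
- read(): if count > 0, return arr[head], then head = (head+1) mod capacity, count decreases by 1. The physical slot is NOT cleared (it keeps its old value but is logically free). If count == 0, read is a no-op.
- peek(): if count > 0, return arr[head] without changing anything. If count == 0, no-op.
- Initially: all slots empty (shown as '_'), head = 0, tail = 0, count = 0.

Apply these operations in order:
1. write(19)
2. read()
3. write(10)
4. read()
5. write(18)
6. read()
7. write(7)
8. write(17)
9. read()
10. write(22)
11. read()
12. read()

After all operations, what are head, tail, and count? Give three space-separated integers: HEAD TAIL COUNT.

Answer: 0 0 0

Derivation:
After op 1 (write(19)): arr=[19 _ _ _ _ _] head=0 tail=1 count=1
After op 2 (read()): arr=[19 _ _ _ _ _] head=1 tail=1 count=0
After op 3 (write(10)): arr=[19 10 _ _ _ _] head=1 tail=2 count=1
After op 4 (read()): arr=[19 10 _ _ _ _] head=2 tail=2 count=0
After op 5 (write(18)): arr=[19 10 18 _ _ _] head=2 tail=3 count=1
After op 6 (read()): arr=[19 10 18 _ _ _] head=3 tail=3 count=0
After op 7 (write(7)): arr=[19 10 18 7 _ _] head=3 tail=4 count=1
After op 8 (write(17)): arr=[19 10 18 7 17 _] head=3 tail=5 count=2
After op 9 (read()): arr=[19 10 18 7 17 _] head=4 tail=5 count=1
After op 10 (write(22)): arr=[19 10 18 7 17 22] head=4 tail=0 count=2
After op 11 (read()): arr=[19 10 18 7 17 22] head=5 tail=0 count=1
After op 12 (read()): arr=[19 10 18 7 17 22] head=0 tail=0 count=0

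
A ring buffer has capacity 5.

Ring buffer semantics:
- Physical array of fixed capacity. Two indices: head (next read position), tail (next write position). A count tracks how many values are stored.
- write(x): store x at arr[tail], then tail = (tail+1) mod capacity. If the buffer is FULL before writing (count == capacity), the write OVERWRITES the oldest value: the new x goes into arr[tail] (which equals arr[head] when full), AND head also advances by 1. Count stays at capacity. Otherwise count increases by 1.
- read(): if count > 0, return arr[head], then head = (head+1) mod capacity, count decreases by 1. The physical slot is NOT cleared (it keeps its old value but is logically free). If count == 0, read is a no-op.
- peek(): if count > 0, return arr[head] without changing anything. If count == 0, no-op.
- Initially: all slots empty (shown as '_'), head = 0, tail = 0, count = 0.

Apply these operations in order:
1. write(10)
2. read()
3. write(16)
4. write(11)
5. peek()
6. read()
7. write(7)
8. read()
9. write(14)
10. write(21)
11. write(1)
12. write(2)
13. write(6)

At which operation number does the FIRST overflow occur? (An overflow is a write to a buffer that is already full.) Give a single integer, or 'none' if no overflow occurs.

After op 1 (write(10)): arr=[10 _ _ _ _] head=0 tail=1 count=1
After op 2 (read()): arr=[10 _ _ _ _] head=1 tail=1 count=0
After op 3 (write(16)): arr=[10 16 _ _ _] head=1 tail=2 count=1
After op 4 (write(11)): arr=[10 16 11 _ _] head=1 tail=3 count=2
After op 5 (peek()): arr=[10 16 11 _ _] head=1 tail=3 count=2
After op 6 (read()): arr=[10 16 11 _ _] head=2 tail=3 count=1
After op 7 (write(7)): arr=[10 16 11 7 _] head=2 tail=4 count=2
After op 8 (read()): arr=[10 16 11 7 _] head=3 tail=4 count=1
After op 9 (write(14)): arr=[10 16 11 7 14] head=3 tail=0 count=2
After op 10 (write(21)): arr=[21 16 11 7 14] head=3 tail=1 count=3
After op 11 (write(1)): arr=[21 1 11 7 14] head=3 tail=2 count=4
After op 12 (write(2)): arr=[21 1 2 7 14] head=3 tail=3 count=5
After op 13 (write(6)): arr=[21 1 2 6 14] head=4 tail=4 count=5

Answer: 13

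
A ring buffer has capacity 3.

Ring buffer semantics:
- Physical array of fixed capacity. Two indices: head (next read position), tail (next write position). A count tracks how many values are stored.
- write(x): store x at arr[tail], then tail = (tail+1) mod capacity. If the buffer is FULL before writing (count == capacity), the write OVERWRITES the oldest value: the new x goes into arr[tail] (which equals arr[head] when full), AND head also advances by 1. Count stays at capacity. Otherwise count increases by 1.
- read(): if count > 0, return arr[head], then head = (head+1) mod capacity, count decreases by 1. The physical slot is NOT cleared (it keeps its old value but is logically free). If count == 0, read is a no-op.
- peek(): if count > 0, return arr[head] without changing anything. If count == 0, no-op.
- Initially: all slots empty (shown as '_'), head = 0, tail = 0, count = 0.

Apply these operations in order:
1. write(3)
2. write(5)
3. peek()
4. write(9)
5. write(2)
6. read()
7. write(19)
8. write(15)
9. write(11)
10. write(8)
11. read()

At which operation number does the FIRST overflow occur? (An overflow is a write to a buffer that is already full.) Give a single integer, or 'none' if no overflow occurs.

After op 1 (write(3)): arr=[3 _ _] head=0 tail=1 count=1
After op 2 (write(5)): arr=[3 5 _] head=0 tail=2 count=2
After op 3 (peek()): arr=[3 5 _] head=0 tail=2 count=2
After op 4 (write(9)): arr=[3 5 9] head=0 tail=0 count=3
After op 5 (write(2)): arr=[2 5 9] head=1 tail=1 count=3
After op 6 (read()): arr=[2 5 9] head=2 tail=1 count=2
After op 7 (write(19)): arr=[2 19 9] head=2 tail=2 count=3
After op 8 (write(15)): arr=[2 19 15] head=0 tail=0 count=3
After op 9 (write(11)): arr=[11 19 15] head=1 tail=1 count=3
After op 10 (write(8)): arr=[11 8 15] head=2 tail=2 count=3
After op 11 (read()): arr=[11 8 15] head=0 tail=2 count=2

Answer: 5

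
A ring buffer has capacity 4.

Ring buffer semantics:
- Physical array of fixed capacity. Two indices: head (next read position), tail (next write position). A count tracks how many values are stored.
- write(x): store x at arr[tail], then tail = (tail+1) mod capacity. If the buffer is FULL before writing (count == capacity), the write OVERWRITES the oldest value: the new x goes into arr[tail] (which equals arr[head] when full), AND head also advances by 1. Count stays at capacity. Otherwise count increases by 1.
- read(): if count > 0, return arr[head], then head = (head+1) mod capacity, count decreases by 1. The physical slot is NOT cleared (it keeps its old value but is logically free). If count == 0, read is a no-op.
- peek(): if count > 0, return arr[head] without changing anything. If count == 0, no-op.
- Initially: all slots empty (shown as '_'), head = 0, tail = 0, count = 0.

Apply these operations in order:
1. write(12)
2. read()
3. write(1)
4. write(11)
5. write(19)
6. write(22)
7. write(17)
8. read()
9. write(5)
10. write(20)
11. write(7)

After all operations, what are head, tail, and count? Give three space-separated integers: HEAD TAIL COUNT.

After op 1 (write(12)): arr=[12 _ _ _] head=0 tail=1 count=1
After op 2 (read()): arr=[12 _ _ _] head=1 tail=1 count=0
After op 3 (write(1)): arr=[12 1 _ _] head=1 tail=2 count=1
After op 4 (write(11)): arr=[12 1 11 _] head=1 tail=3 count=2
After op 5 (write(19)): arr=[12 1 11 19] head=1 tail=0 count=3
After op 6 (write(22)): arr=[22 1 11 19] head=1 tail=1 count=4
After op 7 (write(17)): arr=[22 17 11 19] head=2 tail=2 count=4
After op 8 (read()): arr=[22 17 11 19] head=3 tail=2 count=3
After op 9 (write(5)): arr=[22 17 5 19] head=3 tail=3 count=4
After op 10 (write(20)): arr=[22 17 5 20] head=0 tail=0 count=4
After op 11 (write(7)): arr=[7 17 5 20] head=1 tail=1 count=4

Answer: 1 1 4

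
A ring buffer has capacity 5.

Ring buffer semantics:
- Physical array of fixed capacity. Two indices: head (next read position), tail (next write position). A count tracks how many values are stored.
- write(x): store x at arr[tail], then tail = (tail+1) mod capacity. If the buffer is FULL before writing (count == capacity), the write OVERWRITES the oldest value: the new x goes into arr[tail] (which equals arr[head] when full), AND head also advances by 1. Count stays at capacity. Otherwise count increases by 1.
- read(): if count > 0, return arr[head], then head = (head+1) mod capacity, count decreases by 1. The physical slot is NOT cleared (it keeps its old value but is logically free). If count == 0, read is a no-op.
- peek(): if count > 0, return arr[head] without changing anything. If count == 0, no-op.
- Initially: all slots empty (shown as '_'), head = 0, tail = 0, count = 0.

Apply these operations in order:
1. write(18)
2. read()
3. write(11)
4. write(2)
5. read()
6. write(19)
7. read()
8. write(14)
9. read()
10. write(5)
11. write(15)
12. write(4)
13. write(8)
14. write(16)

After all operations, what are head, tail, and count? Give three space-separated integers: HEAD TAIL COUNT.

Answer: 0 0 5

Derivation:
After op 1 (write(18)): arr=[18 _ _ _ _] head=0 tail=1 count=1
After op 2 (read()): arr=[18 _ _ _ _] head=1 tail=1 count=0
After op 3 (write(11)): arr=[18 11 _ _ _] head=1 tail=2 count=1
After op 4 (write(2)): arr=[18 11 2 _ _] head=1 tail=3 count=2
After op 5 (read()): arr=[18 11 2 _ _] head=2 tail=3 count=1
After op 6 (write(19)): arr=[18 11 2 19 _] head=2 tail=4 count=2
After op 7 (read()): arr=[18 11 2 19 _] head=3 tail=4 count=1
After op 8 (write(14)): arr=[18 11 2 19 14] head=3 tail=0 count=2
After op 9 (read()): arr=[18 11 2 19 14] head=4 tail=0 count=1
After op 10 (write(5)): arr=[5 11 2 19 14] head=4 tail=1 count=2
After op 11 (write(15)): arr=[5 15 2 19 14] head=4 tail=2 count=3
After op 12 (write(4)): arr=[5 15 4 19 14] head=4 tail=3 count=4
After op 13 (write(8)): arr=[5 15 4 8 14] head=4 tail=4 count=5
After op 14 (write(16)): arr=[5 15 4 8 16] head=0 tail=0 count=5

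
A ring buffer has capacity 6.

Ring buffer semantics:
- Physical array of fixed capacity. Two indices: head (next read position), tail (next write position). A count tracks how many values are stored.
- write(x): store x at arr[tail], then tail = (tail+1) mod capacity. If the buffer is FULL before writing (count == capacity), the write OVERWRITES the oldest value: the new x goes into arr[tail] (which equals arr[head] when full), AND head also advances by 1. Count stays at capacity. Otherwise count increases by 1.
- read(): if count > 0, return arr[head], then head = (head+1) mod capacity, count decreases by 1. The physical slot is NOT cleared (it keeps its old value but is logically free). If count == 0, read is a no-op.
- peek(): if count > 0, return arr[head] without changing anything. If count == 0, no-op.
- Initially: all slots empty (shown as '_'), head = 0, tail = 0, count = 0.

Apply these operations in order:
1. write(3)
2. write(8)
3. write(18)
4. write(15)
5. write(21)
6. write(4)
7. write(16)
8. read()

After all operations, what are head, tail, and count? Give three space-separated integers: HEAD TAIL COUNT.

After op 1 (write(3)): arr=[3 _ _ _ _ _] head=0 tail=1 count=1
After op 2 (write(8)): arr=[3 8 _ _ _ _] head=0 tail=2 count=2
After op 3 (write(18)): arr=[3 8 18 _ _ _] head=0 tail=3 count=3
After op 4 (write(15)): arr=[3 8 18 15 _ _] head=0 tail=4 count=4
After op 5 (write(21)): arr=[3 8 18 15 21 _] head=0 tail=5 count=5
After op 6 (write(4)): arr=[3 8 18 15 21 4] head=0 tail=0 count=6
After op 7 (write(16)): arr=[16 8 18 15 21 4] head=1 tail=1 count=6
After op 8 (read()): arr=[16 8 18 15 21 4] head=2 tail=1 count=5

Answer: 2 1 5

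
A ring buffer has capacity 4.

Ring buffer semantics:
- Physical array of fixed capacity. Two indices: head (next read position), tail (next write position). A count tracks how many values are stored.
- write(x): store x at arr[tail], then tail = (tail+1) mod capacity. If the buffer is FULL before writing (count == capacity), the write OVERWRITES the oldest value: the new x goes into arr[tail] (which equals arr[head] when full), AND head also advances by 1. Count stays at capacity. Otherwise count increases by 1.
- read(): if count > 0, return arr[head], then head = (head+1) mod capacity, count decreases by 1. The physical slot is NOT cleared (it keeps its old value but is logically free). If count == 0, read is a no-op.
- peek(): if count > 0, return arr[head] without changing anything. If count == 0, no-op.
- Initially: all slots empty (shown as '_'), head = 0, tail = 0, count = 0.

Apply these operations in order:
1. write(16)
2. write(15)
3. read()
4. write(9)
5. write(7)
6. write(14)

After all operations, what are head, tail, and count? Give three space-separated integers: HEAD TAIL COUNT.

Answer: 1 1 4

Derivation:
After op 1 (write(16)): arr=[16 _ _ _] head=0 tail=1 count=1
After op 2 (write(15)): arr=[16 15 _ _] head=0 tail=2 count=2
After op 3 (read()): arr=[16 15 _ _] head=1 tail=2 count=1
After op 4 (write(9)): arr=[16 15 9 _] head=1 tail=3 count=2
After op 5 (write(7)): arr=[16 15 9 7] head=1 tail=0 count=3
After op 6 (write(14)): arr=[14 15 9 7] head=1 tail=1 count=4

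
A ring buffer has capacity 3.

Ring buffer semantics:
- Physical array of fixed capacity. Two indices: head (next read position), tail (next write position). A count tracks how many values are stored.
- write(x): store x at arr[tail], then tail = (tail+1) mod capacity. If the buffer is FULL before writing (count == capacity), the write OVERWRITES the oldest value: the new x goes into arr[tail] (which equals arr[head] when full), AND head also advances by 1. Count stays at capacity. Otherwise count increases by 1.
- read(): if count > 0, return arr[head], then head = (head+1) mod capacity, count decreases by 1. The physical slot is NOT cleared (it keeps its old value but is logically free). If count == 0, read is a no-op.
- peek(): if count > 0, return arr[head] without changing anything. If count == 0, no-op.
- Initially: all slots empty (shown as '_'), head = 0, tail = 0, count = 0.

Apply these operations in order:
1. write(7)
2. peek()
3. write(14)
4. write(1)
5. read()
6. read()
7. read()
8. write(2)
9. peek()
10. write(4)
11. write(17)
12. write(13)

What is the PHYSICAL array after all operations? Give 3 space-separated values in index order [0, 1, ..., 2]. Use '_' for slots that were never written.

After op 1 (write(7)): arr=[7 _ _] head=0 tail=1 count=1
After op 2 (peek()): arr=[7 _ _] head=0 tail=1 count=1
After op 3 (write(14)): arr=[7 14 _] head=0 tail=2 count=2
After op 4 (write(1)): arr=[7 14 1] head=0 tail=0 count=3
After op 5 (read()): arr=[7 14 1] head=1 tail=0 count=2
After op 6 (read()): arr=[7 14 1] head=2 tail=0 count=1
After op 7 (read()): arr=[7 14 1] head=0 tail=0 count=0
After op 8 (write(2)): arr=[2 14 1] head=0 tail=1 count=1
After op 9 (peek()): arr=[2 14 1] head=0 tail=1 count=1
After op 10 (write(4)): arr=[2 4 1] head=0 tail=2 count=2
After op 11 (write(17)): arr=[2 4 17] head=0 tail=0 count=3
After op 12 (write(13)): arr=[13 4 17] head=1 tail=1 count=3

Answer: 13 4 17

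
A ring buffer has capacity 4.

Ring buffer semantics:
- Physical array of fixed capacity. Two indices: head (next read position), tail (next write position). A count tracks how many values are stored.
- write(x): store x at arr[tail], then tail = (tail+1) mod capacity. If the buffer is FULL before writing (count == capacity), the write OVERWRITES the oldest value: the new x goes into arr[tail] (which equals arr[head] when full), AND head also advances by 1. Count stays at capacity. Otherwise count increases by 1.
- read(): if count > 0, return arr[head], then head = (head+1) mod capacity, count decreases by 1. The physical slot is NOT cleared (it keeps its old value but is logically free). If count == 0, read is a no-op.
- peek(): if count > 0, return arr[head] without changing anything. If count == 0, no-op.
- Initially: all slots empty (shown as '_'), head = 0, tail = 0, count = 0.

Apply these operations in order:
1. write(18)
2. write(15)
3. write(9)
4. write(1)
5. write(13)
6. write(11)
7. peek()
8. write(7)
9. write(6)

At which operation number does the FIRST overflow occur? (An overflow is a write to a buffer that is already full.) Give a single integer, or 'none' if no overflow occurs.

After op 1 (write(18)): arr=[18 _ _ _] head=0 tail=1 count=1
After op 2 (write(15)): arr=[18 15 _ _] head=0 tail=2 count=2
After op 3 (write(9)): arr=[18 15 9 _] head=0 tail=3 count=3
After op 4 (write(1)): arr=[18 15 9 1] head=0 tail=0 count=4
After op 5 (write(13)): arr=[13 15 9 1] head=1 tail=1 count=4
After op 6 (write(11)): arr=[13 11 9 1] head=2 tail=2 count=4
After op 7 (peek()): arr=[13 11 9 1] head=2 tail=2 count=4
After op 8 (write(7)): arr=[13 11 7 1] head=3 tail=3 count=4
After op 9 (write(6)): arr=[13 11 7 6] head=0 tail=0 count=4

Answer: 5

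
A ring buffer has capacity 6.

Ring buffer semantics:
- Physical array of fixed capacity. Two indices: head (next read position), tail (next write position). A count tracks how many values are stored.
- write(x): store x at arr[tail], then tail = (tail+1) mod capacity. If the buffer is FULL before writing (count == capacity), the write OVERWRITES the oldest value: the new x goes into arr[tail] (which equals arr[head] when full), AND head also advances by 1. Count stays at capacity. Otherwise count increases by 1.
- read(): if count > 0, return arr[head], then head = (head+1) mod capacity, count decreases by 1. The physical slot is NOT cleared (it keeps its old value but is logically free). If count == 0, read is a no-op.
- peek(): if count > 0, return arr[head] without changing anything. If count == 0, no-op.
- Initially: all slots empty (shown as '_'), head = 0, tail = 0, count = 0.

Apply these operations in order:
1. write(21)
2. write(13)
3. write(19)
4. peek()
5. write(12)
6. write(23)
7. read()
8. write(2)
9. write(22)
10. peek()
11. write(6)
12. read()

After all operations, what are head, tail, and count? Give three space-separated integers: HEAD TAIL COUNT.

Answer: 3 2 5

Derivation:
After op 1 (write(21)): arr=[21 _ _ _ _ _] head=0 tail=1 count=1
After op 2 (write(13)): arr=[21 13 _ _ _ _] head=0 tail=2 count=2
After op 3 (write(19)): arr=[21 13 19 _ _ _] head=0 tail=3 count=3
After op 4 (peek()): arr=[21 13 19 _ _ _] head=0 tail=3 count=3
After op 5 (write(12)): arr=[21 13 19 12 _ _] head=0 tail=4 count=4
After op 6 (write(23)): arr=[21 13 19 12 23 _] head=0 tail=5 count=5
After op 7 (read()): arr=[21 13 19 12 23 _] head=1 tail=5 count=4
After op 8 (write(2)): arr=[21 13 19 12 23 2] head=1 tail=0 count=5
After op 9 (write(22)): arr=[22 13 19 12 23 2] head=1 tail=1 count=6
After op 10 (peek()): arr=[22 13 19 12 23 2] head=1 tail=1 count=6
After op 11 (write(6)): arr=[22 6 19 12 23 2] head=2 tail=2 count=6
After op 12 (read()): arr=[22 6 19 12 23 2] head=3 tail=2 count=5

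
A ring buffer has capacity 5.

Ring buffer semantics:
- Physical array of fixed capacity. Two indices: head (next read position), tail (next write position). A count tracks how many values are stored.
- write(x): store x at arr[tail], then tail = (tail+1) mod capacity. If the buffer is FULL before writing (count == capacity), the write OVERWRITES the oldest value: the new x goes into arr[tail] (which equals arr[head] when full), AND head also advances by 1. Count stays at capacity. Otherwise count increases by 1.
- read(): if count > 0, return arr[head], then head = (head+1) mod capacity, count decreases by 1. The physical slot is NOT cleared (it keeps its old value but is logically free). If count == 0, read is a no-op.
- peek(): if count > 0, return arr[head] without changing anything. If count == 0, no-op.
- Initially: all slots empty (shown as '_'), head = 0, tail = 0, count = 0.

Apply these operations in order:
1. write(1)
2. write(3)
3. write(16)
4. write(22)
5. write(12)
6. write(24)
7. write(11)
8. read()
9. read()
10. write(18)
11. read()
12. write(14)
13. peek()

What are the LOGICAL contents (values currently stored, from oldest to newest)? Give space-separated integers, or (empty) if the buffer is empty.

After op 1 (write(1)): arr=[1 _ _ _ _] head=0 tail=1 count=1
After op 2 (write(3)): arr=[1 3 _ _ _] head=0 tail=2 count=2
After op 3 (write(16)): arr=[1 3 16 _ _] head=0 tail=3 count=3
After op 4 (write(22)): arr=[1 3 16 22 _] head=0 tail=4 count=4
After op 5 (write(12)): arr=[1 3 16 22 12] head=0 tail=0 count=5
After op 6 (write(24)): arr=[24 3 16 22 12] head=1 tail=1 count=5
After op 7 (write(11)): arr=[24 11 16 22 12] head=2 tail=2 count=5
After op 8 (read()): arr=[24 11 16 22 12] head=3 tail=2 count=4
After op 9 (read()): arr=[24 11 16 22 12] head=4 tail=2 count=3
After op 10 (write(18)): arr=[24 11 18 22 12] head=4 tail=3 count=4
After op 11 (read()): arr=[24 11 18 22 12] head=0 tail=3 count=3
After op 12 (write(14)): arr=[24 11 18 14 12] head=0 tail=4 count=4
After op 13 (peek()): arr=[24 11 18 14 12] head=0 tail=4 count=4

Answer: 24 11 18 14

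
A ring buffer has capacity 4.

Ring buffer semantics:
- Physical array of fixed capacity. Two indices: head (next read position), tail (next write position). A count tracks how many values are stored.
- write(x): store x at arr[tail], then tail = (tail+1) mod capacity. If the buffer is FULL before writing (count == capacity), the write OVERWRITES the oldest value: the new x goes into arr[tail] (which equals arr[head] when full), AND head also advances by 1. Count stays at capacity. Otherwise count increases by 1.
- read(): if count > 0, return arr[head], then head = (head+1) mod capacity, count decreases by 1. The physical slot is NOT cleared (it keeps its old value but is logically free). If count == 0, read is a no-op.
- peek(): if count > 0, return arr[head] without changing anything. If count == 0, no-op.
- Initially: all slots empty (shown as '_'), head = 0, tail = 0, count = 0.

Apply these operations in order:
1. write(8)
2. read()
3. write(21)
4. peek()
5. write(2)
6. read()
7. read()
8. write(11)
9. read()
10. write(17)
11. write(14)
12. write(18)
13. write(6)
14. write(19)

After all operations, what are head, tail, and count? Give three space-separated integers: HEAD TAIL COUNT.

Answer: 1 1 4

Derivation:
After op 1 (write(8)): arr=[8 _ _ _] head=0 tail=1 count=1
After op 2 (read()): arr=[8 _ _ _] head=1 tail=1 count=0
After op 3 (write(21)): arr=[8 21 _ _] head=1 tail=2 count=1
After op 4 (peek()): arr=[8 21 _ _] head=1 tail=2 count=1
After op 5 (write(2)): arr=[8 21 2 _] head=1 tail=3 count=2
After op 6 (read()): arr=[8 21 2 _] head=2 tail=3 count=1
After op 7 (read()): arr=[8 21 2 _] head=3 tail=3 count=0
After op 8 (write(11)): arr=[8 21 2 11] head=3 tail=0 count=1
After op 9 (read()): arr=[8 21 2 11] head=0 tail=0 count=0
After op 10 (write(17)): arr=[17 21 2 11] head=0 tail=1 count=1
After op 11 (write(14)): arr=[17 14 2 11] head=0 tail=2 count=2
After op 12 (write(18)): arr=[17 14 18 11] head=0 tail=3 count=3
After op 13 (write(6)): arr=[17 14 18 6] head=0 tail=0 count=4
After op 14 (write(19)): arr=[19 14 18 6] head=1 tail=1 count=4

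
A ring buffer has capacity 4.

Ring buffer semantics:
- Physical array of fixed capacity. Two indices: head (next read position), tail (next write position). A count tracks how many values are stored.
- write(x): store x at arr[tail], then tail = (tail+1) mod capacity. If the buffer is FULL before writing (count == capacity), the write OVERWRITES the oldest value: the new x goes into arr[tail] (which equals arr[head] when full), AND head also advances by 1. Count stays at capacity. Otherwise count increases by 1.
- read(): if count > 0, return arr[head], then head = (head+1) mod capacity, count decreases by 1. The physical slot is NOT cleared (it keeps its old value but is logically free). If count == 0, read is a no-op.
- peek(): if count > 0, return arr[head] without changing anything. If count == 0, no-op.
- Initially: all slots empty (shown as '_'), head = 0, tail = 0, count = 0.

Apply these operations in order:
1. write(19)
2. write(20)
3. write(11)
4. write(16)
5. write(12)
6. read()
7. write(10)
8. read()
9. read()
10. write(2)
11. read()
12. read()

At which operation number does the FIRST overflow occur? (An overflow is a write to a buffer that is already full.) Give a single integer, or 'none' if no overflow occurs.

After op 1 (write(19)): arr=[19 _ _ _] head=0 tail=1 count=1
After op 2 (write(20)): arr=[19 20 _ _] head=0 tail=2 count=2
After op 3 (write(11)): arr=[19 20 11 _] head=0 tail=3 count=3
After op 4 (write(16)): arr=[19 20 11 16] head=0 tail=0 count=4
After op 5 (write(12)): arr=[12 20 11 16] head=1 tail=1 count=4
After op 6 (read()): arr=[12 20 11 16] head=2 tail=1 count=3
After op 7 (write(10)): arr=[12 10 11 16] head=2 tail=2 count=4
After op 8 (read()): arr=[12 10 11 16] head=3 tail=2 count=3
After op 9 (read()): arr=[12 10 11 16] head=0 tail=2 count=2
After op 10 (write(2)): arr=[12 10 2 16] head=0 tail=3 count=3
After op 11 (read()): arr=[12 10 2 16] head=1 tail=3 count=2
After op 12 (read()): arr=[12 10 2 16] head=2 tail=3 count=1

Answer: 5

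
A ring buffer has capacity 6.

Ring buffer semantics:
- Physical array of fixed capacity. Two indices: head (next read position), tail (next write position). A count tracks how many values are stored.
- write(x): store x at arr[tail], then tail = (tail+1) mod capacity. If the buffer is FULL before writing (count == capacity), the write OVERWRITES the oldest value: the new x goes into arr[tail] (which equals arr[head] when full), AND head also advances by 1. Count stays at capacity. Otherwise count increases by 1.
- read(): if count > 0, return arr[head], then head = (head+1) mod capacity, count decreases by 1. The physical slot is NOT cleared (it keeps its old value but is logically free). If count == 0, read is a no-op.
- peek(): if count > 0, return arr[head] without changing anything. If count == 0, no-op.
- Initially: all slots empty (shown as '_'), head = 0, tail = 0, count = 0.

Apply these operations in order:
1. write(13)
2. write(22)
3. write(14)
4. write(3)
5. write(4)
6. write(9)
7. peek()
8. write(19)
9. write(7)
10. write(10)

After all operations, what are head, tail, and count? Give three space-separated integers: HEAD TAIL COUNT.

After op 1 (write(13)): arr=[13 _ _ _ _ _] head=0 tail=1 count=1
After op 2 (write(22)): arr=[13 22 _ _ _ _] head=0 tail=2 count=2
After op 3 (write(14)): arr=[13 22 14 _ _ _] head=0 tail=3 count=3
After op 4 (write(3)): arr=[13 22 14 3 _ _] head=0 tail=4 count=4
After op 5 (write(4)): arr=[13 22 14 3 4 _] head=0 tail=5 count=5
After op 6 (write(9)): arr=[13 22 14 3 4 9] head=0 tail=0 count=6
After op 7 (peek()): arr=[13 22 14 3 4 9] head=0 tail=0 count=6
After op 8 (write(19)): arr=[19 22 14 3 4 9] head=1 tail=1 count=6
After op 9 (write(7)): arr=[19 7 14 3 4 9] head=2 tail=2 count=6
After op 10 (write(10)): arr=[19 7 10 3 4 9] head=3 tail=3 count=6

Answer: 3 3 6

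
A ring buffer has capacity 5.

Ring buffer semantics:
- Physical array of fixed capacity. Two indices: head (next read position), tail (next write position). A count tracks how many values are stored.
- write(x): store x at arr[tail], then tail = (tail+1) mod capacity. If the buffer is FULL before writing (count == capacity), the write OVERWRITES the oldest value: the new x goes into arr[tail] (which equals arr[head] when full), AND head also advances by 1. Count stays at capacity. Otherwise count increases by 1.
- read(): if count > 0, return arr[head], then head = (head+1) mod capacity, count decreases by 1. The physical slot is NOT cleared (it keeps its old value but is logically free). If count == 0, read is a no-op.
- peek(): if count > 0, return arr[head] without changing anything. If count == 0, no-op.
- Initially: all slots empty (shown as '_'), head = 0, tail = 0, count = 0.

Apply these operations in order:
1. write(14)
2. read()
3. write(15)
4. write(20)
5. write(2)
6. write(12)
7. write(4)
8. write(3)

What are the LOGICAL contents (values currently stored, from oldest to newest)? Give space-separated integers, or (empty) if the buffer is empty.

Answer: 20 2 12 4 3

Derivation:
After op 1 (write(14)): arr=[14 _ _ _ _] head=0 tail=1 count=1
After op 2 (read()): arr=[14 _ _ _ _] head=1 tail=1 count=0
After op 3 (write(15)): arr=[14 15 _ _ _] head=1 tail=2 count=1
After op 4 (write(20)): arr=[14 15 20 _ _] head=1 tail=3 count=2
After op 5 (write(2)): arr=[14 15 20 2 _] head=1 tail=4 count=3
After op 6 (write(12)): arr=[14 15 20 2 12] head=1 tail=0 count=4
After op 7 (write(4)): arr=[4 15 20 2 12] head=1 tail=1 count=5
After op 8 (write(3)): arr=[4 3 20 2 12] head=2 tail=2 count=5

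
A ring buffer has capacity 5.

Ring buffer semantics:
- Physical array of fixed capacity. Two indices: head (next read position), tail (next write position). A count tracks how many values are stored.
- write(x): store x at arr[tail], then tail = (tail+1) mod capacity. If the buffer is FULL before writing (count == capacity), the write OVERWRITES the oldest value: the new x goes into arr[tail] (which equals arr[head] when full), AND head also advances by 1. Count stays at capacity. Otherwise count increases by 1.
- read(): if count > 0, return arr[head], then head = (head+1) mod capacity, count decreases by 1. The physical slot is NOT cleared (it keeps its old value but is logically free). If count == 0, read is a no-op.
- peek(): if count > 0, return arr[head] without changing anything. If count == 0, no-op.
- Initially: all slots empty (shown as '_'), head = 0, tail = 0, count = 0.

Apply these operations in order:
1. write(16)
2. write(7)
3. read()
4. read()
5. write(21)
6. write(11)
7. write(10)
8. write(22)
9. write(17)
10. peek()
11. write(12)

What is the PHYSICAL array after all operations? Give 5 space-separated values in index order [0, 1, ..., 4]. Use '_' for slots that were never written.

Answer: 22 17 12 11 10

Derivation:
After op 1 (write(16)): arr=[16 _ _ _ _] head=0 tail=1 count=1
After op 2 (write(7)): arr=[16 7 _ _ _] head=0 tail=2 count=2
After op 3 (read()): arr=[16 7 _ _ _] head=1 tail=2 count=1
After op 4 (read()): arr=[16 7 _ _ _] head=2 tail=2 count=0
After op 5 (write(21)): arr=[16 7 21 _ _] head=2 tail=3 count=1
After op 6 (write(11)): arr=[16 7 21 11 _] head=2 tail=4 count=2
After op 7 (write(10)): arr=[16 7 21 11 10] head=2 tail=0 count=3
After op 8 (write(22)): arr=[22 7 21 11 10] head=2 tail=1 count=4
After op 9 (write(17)): arr=[22 17 21 11 10] head=2 tail=2 count=5
After op 10 (peek()): arr=[22 17 21 11 10] head=2 tail=2 count=5
After op 11 (write(12)): arr=[22 17 12 11 10] head=3 tail=3 count=5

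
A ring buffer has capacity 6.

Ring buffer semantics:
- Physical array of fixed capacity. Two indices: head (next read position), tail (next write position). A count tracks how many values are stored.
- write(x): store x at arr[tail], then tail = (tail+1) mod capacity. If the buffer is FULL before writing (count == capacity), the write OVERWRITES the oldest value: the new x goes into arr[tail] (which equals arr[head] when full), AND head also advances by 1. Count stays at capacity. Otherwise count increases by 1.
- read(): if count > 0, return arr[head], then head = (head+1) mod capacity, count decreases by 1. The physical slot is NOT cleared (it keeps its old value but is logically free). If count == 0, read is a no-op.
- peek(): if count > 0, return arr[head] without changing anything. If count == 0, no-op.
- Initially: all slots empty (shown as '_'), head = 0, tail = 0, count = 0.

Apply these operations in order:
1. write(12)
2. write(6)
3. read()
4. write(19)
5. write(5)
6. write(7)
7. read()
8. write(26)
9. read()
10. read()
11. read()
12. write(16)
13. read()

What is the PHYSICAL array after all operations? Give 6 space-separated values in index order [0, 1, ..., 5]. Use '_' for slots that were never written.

Answer: 16 6 19 5 7 26

Derivation:
After op 1 (write(12)): arr=[12 _ _ _ _ _] head=0 tail=1 count=1
After op 2 (write(6)): arr=[12 6 _ _ _ _] head=0 tail=2 count=2
After op 3 (read()): arr=[12 6 _ _ _ _] head=1 tail=2 count=1
After op 4 (write(19)): arr=[12 6 19 _ _ _] head=1 tail=3 count=2
After op 5 (write(5)): arr=[12 6 19 5 _ _] head=1 tail=4 count=3
After op 6 (write(7)): arr=[12 6 19 5 7 _] head=1 tail=5 count=4
After op 7 (read()): arr=[12 6 19 5 7 _] head=2 tail=5 count=3
After op 8 (write(26)): arr=[12 6 19 5 7 26] head=2 tail=0 count=4
After op 9 (read()): arr=[12 6 19 5 7 26] head=3 tail=0 count=3
After op 10 (read()): arr=[12 6 19 5 7 26] head=4 tail=0 count=2
After op 11 (read()): arr=[12 6 19 5 7 26] head=5 tail=0 count=1
After op 12 (write(16)): arr=[16 6 19 5 7 26] head=5 tail=1 count=2
After op 13 (read()): arr=[16 6 19 5 7 26] head=0 tail=1 count=1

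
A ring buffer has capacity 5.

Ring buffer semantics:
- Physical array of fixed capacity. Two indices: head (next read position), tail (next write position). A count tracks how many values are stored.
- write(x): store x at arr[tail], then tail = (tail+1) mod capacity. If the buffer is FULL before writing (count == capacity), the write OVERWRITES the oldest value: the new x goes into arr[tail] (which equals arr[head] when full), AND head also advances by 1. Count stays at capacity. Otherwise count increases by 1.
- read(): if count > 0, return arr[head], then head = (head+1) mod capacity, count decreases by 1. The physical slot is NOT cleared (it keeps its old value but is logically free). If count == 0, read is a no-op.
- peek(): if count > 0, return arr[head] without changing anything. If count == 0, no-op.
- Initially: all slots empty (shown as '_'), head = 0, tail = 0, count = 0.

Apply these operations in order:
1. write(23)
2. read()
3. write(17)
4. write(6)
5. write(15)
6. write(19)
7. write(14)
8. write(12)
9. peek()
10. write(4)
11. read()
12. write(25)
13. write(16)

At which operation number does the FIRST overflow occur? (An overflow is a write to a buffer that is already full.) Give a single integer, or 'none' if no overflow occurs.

After op 1 (write(23)): arr=[23 _ _ _ _] head=0 tail=1 count=1
After op 2 (read()): arr=[23 _ _ _ _] head=1 tail=1 count=0
After op 3 (write(17)): arr=[23 17 _ _ _] head=1 tail=2 count=1
After op 4 (write(6)): arr=[23 17 6 _ _] head=1 tail=3 count=2
After op 5 (write(15)): arr=[23 17 6 15 _] head=1 tail=4 count=3
After op 6 (write(19)): arr=[23 17 6 15 19] head=1 tail=0 count=4
After op 7 (write(14)): arr=[14 17 6 15 19] head=1 tail=1 count=5
After op 8 (write(12)): arr=[14 12 6 15 19] head=2 tail=2 count=5
After op 9 (peek()): arr=[14 12 6 15 19] head=2 tail=2 count=5
After op 10 (write(4)): arr=[14 12 4 15 19] head=3 tail=3 count=5
After op 11 (read()): arr=[14 12 4 15 19] head=4 tail=3 count=4
After op 12 (write(25)): arr=[14 12 4 25 19] head=4 tail=4 count=5
After op 13 (write(16)): arr=[14 12 4 25 16] head=0 tail=0 count=5

Answer: 8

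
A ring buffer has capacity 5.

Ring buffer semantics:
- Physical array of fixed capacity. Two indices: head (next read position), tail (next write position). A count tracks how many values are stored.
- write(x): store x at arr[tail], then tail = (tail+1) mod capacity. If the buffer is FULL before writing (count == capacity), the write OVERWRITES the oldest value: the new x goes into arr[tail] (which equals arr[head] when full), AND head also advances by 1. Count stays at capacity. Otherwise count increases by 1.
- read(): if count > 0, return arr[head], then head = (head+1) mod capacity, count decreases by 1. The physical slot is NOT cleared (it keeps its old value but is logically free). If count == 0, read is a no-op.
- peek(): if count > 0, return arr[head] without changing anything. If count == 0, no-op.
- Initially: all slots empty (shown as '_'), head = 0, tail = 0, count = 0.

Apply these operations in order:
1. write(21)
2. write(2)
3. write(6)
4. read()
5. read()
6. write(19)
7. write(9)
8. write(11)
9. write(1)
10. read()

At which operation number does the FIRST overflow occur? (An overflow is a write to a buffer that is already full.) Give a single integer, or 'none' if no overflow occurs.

After op 1 (write(21)): arr=[21 _ _ _ _] head=0 tail=1 count=1
After op 2 (write(2)): arr=[21 2 _ _ _] head=0 tail=2 count=2
After op 3 (write(6)): arr=[21 2 6 _ _] head=0 tail=3 count=3
After op 4 (read()): arr=[21 2 6 _ _] head=1 tail=3 count=2
After op 5 (read()): arr=[21 2 6 _ _] head=2 tail=3 count=1
After op 6 (write(19)): arr=[21 2 6 19 _] head=2 tail=4 count=2
After op 7 (write(9)): arr=[21 2 6 19 9] head=2 tail=0 count=3
After op 8 (write(11)): arr=[11 2 6 19 9] head=2 tail=1 count=4
After op 9 (write(1)): arr=[11 1 6 19 9] head=2 tail=2 count=5
After op 10 (read()): arr=[11 1 6 19 9] head=3 tail=2 count=4

Answer: none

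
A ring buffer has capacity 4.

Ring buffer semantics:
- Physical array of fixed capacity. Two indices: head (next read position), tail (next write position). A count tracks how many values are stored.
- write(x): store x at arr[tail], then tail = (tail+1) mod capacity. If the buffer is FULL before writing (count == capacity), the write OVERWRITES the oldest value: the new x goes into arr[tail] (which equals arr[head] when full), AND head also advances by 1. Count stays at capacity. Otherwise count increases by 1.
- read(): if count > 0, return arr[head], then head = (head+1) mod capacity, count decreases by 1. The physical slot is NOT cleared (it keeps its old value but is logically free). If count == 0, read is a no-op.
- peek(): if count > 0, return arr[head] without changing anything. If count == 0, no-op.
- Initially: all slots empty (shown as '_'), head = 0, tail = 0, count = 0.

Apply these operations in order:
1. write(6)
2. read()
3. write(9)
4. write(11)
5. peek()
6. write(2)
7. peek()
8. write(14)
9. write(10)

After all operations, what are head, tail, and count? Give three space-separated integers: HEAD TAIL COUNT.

After op 1 (write(6)): arr=[6 _ _ _] head=0 tail=1 count=1
After op 2 (read()): arr=[6 _ _ _] head=1 tail=1 count=0
After op 3 (write(9)): arr=[6 9 _ _] head=1 tail=2 count=1
After op 4 (write(11)): arr=[6 9 11 _] head=1 tail=3 count=2
After op 5 (peek()): arr=[6 9 11 _] head=1 tail=3 count=2
After op 6 (write(2)): arr=[6 9 11 2] head=1 tail=0 count=3
After op 7 (peek()): arr=[6 9 11 2] head=1 tail=0 count=3
After op 8 (write(14)): arr=[14 9 11 2] head=1 tail=1 count=4
After op 9 (write(10)): arr=[14 10 11 2] head=2 tail=2 count=4

Answer: 2 2 4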